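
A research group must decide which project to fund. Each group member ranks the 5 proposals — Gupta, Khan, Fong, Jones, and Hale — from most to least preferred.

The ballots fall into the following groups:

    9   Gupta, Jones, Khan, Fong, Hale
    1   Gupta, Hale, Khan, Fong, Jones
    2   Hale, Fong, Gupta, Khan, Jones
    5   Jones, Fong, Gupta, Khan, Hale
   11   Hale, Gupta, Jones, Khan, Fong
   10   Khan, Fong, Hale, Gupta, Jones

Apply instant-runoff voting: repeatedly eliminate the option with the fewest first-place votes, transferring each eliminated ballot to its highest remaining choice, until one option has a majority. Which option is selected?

Round 1: Hale 13, Gupta 10, Khan 10, Jones 5, Fong 0. Fong has the fewest and is eliminated.
Round 2: Hale 13, Gupta 10, Khan 10, Jones 5. Jones has the fewest and is eliminated.
Round 3: Gupta 15, Hale 13, Khan 10. Khan has the fewest and is eliminated.
Round 4: Hale 23, Gupta 15. Hale has a majority.

Hale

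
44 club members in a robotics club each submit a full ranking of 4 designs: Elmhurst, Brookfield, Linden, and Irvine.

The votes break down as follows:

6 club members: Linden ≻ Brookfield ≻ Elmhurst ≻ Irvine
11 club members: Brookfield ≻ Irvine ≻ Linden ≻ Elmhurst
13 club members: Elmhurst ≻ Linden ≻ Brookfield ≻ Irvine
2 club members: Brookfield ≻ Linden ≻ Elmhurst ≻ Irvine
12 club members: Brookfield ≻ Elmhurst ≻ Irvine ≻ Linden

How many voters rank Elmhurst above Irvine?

33

Ballots ranking Elmhurst above Irvine: 6+13+2+12 = 33.
Ballots ranking Irvine above Elmhurst: 11.
So 33 of 44 voters prefer Elmhurst to Irvine.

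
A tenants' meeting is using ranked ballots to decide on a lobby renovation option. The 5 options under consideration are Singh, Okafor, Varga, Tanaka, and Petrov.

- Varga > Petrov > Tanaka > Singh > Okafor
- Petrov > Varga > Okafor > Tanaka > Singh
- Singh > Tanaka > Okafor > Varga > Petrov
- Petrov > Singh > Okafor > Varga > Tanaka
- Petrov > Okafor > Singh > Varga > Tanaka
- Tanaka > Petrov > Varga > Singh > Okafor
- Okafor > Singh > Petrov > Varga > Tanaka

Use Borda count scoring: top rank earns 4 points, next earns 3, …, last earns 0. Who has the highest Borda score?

Petrov

Borda scores:
  Singh: 1 + 0 + 4 + 3 + 2 + 1 + 3 = 14
  Okafor: 0 + 2 + 2 + 2 + 3 + 0 + 4 = 13
  Varga: 4 + 3 + 1 + 1 + 1 + 2 + 1 = 13
  Tanaka: 2 + 1 + 3 + 0 + 0 + 4 + 0 = 10
  Petrov: 3 + 4 + 0 + 4 + 4 + 3 + 2 = 20
Petrov has the highest total.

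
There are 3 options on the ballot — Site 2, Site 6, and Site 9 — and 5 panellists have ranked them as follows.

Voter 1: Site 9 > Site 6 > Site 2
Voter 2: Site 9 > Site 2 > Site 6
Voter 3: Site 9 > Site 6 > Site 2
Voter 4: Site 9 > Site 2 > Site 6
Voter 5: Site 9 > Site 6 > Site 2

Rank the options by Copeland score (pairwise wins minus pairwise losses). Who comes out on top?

Pairwise results:
  Site 2 vs Site 6: Site 6 wins 3–2.
  Site 2 vs Site 9: Site 9 wins 5–0.
  Site 6 vs Site 9: Site 9 wins 5–0.
Copeland scores (wins − losses):
  Site 2: 0 − 2 = -2
  Site 6: 1 − 1 = 0
  Site 9: 2 − 0 = 2
Site 9 has the best Copeland score.

Site 9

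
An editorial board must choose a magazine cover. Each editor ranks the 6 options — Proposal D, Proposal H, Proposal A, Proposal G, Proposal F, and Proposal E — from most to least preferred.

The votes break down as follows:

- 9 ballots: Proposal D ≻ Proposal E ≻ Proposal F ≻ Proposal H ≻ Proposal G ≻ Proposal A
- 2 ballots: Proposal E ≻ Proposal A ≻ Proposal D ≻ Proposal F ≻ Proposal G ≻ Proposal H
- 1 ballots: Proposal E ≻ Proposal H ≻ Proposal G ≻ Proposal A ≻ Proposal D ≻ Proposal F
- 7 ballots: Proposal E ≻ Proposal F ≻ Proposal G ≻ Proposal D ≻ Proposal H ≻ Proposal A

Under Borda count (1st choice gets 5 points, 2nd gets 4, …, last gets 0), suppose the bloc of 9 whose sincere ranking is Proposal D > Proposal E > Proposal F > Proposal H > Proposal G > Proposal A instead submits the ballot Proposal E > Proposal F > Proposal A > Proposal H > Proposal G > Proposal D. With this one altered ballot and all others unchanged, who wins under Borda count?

Proposal E

Borda totals with the altered ballot: Proposal D 21, Proposal H 29, Proposal A 37, Proposal G 35, Proposal F 68, Proposal E 95.
The winner is unchanged: still Proposal E.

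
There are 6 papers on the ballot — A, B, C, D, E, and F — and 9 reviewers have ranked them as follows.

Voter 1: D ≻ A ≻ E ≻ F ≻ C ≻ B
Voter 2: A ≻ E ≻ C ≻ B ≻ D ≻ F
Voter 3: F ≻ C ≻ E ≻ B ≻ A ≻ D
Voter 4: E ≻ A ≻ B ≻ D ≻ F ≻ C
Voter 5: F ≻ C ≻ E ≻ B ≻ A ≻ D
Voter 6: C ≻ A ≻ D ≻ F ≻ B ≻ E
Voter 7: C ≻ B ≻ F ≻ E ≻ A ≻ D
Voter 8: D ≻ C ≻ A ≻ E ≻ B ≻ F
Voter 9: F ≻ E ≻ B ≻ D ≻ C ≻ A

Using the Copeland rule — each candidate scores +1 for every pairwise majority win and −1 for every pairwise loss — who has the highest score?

C

Pairwise results:
  A vs B: A wins 5–4.
  A vs C: C wins 6–3.
  A vs D: A wins 6–3.
  A vs E: E wins 5–4.
  A vs F: A wins 5–4.
  B vs C: C wins 7–2.
  B vs D: B wins 6–3.
  B vs E: E wins 7–2.
  B vs F: F wins 5–4.
  C vs D: C wins 5–4.
  C vs E: C wins 5–4.
  C vs F: F wins 5–4.
  D vs E: E wins 6–3.
  D vs F: D wins 5–4.
  E vs F: F wins 5–4.
Copeland scores (wins − losses):
  A: 3 − 2 = 1
  B: 1 − 4 = -3
  C: 4 − 1 = 3
  D: 1 − 4 = -3
  E: 3 − 2 = 1
  F: 3 − 2 = 1
C has the best Copeland score.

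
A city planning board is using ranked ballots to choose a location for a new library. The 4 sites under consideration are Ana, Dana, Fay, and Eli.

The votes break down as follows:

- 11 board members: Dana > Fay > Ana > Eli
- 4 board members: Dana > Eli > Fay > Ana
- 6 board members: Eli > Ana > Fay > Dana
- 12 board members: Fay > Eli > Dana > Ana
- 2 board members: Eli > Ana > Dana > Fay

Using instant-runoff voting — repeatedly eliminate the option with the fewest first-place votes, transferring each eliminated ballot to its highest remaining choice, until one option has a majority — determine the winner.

Fay

Round 1: Dana 15, Fay 12, Eli 8, Ana 0. Ana has the fewest and is eliminated.
Round 2: Dana 15, Fay 12, Eli 8. Eli has the fewest and is eliminated.
Round 3: Fay 18, Dana 17. Fay has a majority.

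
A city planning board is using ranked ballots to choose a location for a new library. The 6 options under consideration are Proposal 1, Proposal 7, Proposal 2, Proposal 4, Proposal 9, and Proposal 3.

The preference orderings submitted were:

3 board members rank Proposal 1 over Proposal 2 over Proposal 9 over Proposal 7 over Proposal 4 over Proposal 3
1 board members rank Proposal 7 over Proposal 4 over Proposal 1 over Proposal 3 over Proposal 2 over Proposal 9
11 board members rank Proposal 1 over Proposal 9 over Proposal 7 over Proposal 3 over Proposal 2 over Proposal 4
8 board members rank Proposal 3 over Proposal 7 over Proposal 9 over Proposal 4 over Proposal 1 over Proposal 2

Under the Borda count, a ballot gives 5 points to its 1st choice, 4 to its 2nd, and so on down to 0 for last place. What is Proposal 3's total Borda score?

64

Borda scores:
  Proposal 1: 3·5 + 3 + 11·5 + 8·1 = 81
  Proposal 7: 3·2 + 5 + 11·3 + 8·4 = 76
  Proposal 2: 3·4 + 1 + 11·1 + 8·0 = 24
  Proposal 4: 3·1 + 4 + 11·0 + 8·2 = 23
  Proposal 9: 3·3 + 0 + 11·4 + 8·3 = 77
  Proposal 3: 3·0 + 2 + 11·2 + 8·5 = 64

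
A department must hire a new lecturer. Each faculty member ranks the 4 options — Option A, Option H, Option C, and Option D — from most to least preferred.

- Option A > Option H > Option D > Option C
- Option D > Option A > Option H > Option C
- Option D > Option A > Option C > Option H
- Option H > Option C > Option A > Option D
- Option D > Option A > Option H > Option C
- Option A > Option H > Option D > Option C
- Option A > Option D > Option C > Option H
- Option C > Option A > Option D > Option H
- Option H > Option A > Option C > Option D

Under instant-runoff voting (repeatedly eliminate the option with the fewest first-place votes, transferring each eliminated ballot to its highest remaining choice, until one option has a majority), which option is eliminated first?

Option C

Round 1: Option A 3, Option D 3, Option H 2, Option C 1. Option C has the fewest and is eliminated.
Round 2: Option A 4, Option D 3, Option H 2. Option H has the fewest and is eliminated.
Round 3: Option A 6, Option D 3. Option A has a majority.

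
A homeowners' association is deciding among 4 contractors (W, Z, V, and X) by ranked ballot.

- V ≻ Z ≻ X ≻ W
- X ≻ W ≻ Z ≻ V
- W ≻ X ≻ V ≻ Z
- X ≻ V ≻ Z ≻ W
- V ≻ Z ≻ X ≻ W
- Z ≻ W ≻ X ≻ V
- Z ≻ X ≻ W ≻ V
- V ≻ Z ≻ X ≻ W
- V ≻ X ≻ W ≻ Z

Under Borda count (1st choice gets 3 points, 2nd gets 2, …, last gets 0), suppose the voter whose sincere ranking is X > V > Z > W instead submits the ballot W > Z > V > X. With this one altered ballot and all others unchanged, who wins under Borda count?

Borda totals with the altered ballot: W 12, Z 15, V 14, X 13.
The switch changes the winner from X to Z.

Z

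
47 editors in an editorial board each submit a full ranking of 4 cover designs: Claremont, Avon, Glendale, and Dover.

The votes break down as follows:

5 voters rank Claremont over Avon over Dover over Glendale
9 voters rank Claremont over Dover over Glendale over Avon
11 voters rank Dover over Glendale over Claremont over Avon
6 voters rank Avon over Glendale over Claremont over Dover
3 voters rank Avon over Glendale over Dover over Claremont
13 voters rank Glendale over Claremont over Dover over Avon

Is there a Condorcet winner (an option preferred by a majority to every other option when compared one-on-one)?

No

Head-to-head results (47 voters total):
Claremont vs Avon: Claremont wins 38–9.
Claremont vs Glendale: Glendale wins 33–14.
Claremont vs Dover: Claremont wins 33–14.
Avon vs Glendale: Glendale wins 33–14.
Avon vs Dover: Dover wins 33–14.
Glendale vs Dover: Dover wins 25–22.
No candidate beats all others: Claremont beats Dover beats Glendale beats Claremont, a majority cycle.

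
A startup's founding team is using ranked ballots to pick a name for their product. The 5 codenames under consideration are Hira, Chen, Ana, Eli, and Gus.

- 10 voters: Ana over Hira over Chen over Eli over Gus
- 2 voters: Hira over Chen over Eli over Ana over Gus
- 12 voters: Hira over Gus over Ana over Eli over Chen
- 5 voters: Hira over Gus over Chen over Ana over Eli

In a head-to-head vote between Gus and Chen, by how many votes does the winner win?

5

Ballots ranking Gus above Chen: 12+5 = 17.
Ballots ranking Chen above Gus: 10+2 = 12.
Gus wins 17–12, a margin of 5.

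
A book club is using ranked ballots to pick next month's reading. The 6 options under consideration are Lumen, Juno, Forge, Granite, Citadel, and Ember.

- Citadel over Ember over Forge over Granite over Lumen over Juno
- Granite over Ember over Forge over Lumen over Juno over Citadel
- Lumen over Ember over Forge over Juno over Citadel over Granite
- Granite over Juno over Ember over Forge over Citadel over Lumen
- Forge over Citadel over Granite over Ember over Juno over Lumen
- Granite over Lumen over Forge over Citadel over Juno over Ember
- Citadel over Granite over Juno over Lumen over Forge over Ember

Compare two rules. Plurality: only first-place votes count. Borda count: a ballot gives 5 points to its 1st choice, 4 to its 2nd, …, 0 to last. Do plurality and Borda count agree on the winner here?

Yes

Plurality first-place counts: Lumen 1, Juno 0, Forge 1, Granite 3, Citadel 2, Ember 0 → Granite.
Borda totals: Lumen 14, Juno 12, Forge 20, Granite 24, Citadel 18, Ember 17 → Granite.
The two rules agree on Granite.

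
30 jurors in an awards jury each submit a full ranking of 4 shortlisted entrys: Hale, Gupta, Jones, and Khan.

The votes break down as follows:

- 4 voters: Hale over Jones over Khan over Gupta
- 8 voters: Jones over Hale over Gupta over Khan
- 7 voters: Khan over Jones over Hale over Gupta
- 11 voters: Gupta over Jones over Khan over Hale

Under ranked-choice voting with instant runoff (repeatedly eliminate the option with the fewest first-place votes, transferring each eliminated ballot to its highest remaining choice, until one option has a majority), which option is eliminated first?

Round 1: Gupta 11, Jones 8, Khan 7, Hale 4. Hale has the fewest and is eliminated.
Round 2: Jones 12, Gupta 11, Khan 7. Khan has the fewest and is eliminated.
Round 3: Jones 19, Gupta 11. Jones has a majority.

Hale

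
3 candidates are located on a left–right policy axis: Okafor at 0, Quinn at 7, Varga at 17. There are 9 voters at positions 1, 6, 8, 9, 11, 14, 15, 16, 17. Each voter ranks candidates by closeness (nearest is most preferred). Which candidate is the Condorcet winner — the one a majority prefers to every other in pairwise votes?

Quinn

With single-peaked preferences on a line, the Condorcet winner is the candidate closest to the median voter.
The median voter (position 11) is closest to Quinn at 7.
Check: Quinn vs Okafor — voters closer to Quinn: 8 of 9.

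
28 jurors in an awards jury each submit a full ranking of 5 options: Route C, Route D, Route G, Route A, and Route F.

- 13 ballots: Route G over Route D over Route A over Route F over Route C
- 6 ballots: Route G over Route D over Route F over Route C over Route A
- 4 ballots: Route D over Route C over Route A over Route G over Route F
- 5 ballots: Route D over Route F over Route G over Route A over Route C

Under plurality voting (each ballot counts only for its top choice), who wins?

First-place vote totals:
  Route C: 0
  Route D: 9
  Route G: 19
  Route A: 0
  Route F: 0
Route G has the most first-place votes.

Route G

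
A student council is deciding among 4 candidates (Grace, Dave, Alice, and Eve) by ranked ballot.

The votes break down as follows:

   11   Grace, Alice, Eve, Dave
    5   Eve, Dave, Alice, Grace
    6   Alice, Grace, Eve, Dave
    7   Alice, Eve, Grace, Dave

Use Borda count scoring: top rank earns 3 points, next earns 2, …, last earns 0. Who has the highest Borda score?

Alice

Borda scores:
  Grace: 11·3 + 5·0 + 6·2 + 7·1 = 52
  Dave: 11·0 + 5·2 + 6·0 + 7·0 = 10
  Alice: 11·2 + 5·1 + 6·3 + 7·3 = 66
  Eve: 11·1 + 5·3 + 6·1 + 7·2 = 46
Alice has the highest total.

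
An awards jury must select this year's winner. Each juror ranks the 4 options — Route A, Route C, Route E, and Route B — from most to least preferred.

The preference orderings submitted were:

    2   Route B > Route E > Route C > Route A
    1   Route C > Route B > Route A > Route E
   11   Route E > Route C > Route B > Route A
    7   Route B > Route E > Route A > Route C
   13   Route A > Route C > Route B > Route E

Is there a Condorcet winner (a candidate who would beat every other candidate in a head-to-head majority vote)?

Head-to-head results (34 voters total):
Route A vs Route C: Route A wins 20–14.
Route A vs Route E: Route E wins 20–14.
Route A vs Route B: Route B wins 21–13.
Route C vs Route E: Route E wins 20–14.
Route C vs Route B: Route C wins 25–9.
Route E vs Route B: Route B wins 23–11.
No candidate beats all others: Route A beats Route C beats Route B beats Route A, a majority cycle.

No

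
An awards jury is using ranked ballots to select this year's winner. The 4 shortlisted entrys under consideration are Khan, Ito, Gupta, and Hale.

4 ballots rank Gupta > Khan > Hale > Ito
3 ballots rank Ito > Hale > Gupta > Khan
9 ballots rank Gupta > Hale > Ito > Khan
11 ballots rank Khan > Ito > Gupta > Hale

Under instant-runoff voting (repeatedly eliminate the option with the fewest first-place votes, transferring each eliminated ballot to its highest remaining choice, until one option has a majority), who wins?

Round 1: Gupta 13, Khan 11, Ito 3, Hale 0. Hale has the fewest and is eliminated.
Round 2: Gupta 13, Khan 11, Ito 3. Ito has the fewest and is eliminated.
Round 3: Gupta 16, Khan 11. Gupta has a majority.

Gupta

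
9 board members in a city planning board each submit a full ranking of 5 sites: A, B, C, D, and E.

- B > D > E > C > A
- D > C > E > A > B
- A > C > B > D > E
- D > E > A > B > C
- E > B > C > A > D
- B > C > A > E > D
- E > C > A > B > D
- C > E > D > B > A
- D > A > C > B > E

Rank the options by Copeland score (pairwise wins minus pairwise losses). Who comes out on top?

C

Pairwise results:
  A vs B: A wins 5–4.
  A vs C: C wins 6–3.
  A vs D: D wins 5–4.
  A vs E: E wins 6–3.
  B vs C: C wins 5–4.
  B vs D: B wins 5–4.
  B vs E: E wins 5–4.
  C vs D: C wins 5–4.
  C vs E: C wins 5–4.
  D vs E: D wins 5–4.
Copeland scores (wins − losses):
  A: 1 − 3 = -2
  B: 1 − 3 = -2
  C: 4 − 0 = 4
  D: 2 − 2 = 0
  E: 2 − 2 = 0
C has the best Copeland score.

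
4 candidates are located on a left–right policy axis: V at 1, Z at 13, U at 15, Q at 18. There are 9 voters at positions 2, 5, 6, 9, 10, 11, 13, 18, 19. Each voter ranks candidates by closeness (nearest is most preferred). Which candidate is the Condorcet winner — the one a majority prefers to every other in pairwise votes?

With single-peaked preferences on a line, the Condorcet winner is the candidate closest to the median voter.
The median voter (position 10) is closest to Z at 13.
Check: Z vs V — voters closer to Z: 6 of 9.

Z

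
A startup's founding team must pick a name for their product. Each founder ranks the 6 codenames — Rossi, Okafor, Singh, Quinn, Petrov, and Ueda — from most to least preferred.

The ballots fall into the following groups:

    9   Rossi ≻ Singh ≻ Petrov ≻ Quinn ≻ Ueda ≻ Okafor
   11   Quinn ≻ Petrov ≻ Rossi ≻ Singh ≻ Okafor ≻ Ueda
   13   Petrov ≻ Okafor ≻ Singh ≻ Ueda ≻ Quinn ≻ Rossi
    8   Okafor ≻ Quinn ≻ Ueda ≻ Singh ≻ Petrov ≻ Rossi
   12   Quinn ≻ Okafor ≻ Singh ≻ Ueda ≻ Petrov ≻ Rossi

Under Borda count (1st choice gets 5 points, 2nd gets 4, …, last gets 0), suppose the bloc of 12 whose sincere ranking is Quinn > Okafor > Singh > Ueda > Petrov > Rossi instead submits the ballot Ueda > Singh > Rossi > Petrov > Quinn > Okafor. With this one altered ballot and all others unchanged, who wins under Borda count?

Borda totals with the altered ballot: Rossi 114, Okafor 103, Singh 161, Quinn 130, Petrov 168, Ueda 119.
The switch changes the winner from Quinn to Petrov.

Petrov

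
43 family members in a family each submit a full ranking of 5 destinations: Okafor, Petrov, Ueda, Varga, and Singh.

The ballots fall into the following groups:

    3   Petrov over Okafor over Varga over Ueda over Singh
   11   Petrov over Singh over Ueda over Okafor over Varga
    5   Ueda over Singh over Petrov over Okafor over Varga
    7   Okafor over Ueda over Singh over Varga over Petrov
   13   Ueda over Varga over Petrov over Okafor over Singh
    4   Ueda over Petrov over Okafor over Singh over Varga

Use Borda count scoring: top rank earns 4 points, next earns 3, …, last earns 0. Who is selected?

Borda scores:
  Okafor: 3·3 + 11·1 + 5·1 + 7·4 + 13·1 + 4·2 = 74
  Petrov: 3·4 + 11·4 + 5·2 + 7·0 + 13·2 + 4·3 = 104
  Ueda: 3·1 + 11·2 + 5·4 + 7·3 + 13·4 + 4·4 = 134
  Varga: 3·2 + 11·0 + 5·0 + 7·1 + 13·3 + 4·0 = 52
  Singh: 3·0 + 11·3 + 5·3 + 7·2 + 13·0 + 4·1 = 66
Ueda has the highest total.

Ueda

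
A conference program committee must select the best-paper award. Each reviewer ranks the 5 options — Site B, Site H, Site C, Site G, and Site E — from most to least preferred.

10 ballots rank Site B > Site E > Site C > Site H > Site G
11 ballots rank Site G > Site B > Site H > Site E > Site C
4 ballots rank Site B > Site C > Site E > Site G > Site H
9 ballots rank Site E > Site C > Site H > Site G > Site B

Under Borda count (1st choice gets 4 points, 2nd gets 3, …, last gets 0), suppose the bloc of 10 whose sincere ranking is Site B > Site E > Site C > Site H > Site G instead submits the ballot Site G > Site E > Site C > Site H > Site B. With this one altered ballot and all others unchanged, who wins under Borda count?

Site G

Borda totals with the altered ballot: Site B 49, Site H 50, Site C 59, Site G 97, Site E 85.
The switch changes the winner from Site B to Site G.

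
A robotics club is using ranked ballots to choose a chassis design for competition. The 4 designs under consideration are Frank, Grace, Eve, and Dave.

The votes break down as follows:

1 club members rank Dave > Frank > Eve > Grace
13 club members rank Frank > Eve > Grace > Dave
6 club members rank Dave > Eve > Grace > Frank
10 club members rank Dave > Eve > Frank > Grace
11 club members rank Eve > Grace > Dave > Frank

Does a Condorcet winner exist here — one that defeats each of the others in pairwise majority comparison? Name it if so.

Eve

Head-to-head results (41 voters total):
Frank vs Grace: Frank wins 24–17.
Frank vs Eve: Eve wins 27–14.
Frank vs Dave: Dave wins 28–13.
Grace vs Eve: Eve wins 41–0.
Grace vs Dave: Grace wins 24–17.
Eve vs Dave: Eve wins 24–17.
Eve beats each rival — Frank (27–14), Grace (41–0), Dave (24–17) — so Eve is the Condorcet winner.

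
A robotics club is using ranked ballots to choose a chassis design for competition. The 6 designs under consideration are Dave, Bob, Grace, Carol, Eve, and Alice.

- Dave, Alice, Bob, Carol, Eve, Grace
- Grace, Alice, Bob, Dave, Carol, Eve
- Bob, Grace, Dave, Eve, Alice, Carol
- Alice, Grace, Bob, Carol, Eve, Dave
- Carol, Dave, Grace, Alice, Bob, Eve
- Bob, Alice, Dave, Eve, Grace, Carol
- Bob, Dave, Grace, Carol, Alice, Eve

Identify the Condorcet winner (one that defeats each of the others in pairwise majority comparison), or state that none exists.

Head-to-head results (7 voters total):
Dave vs Bob: Bob wins 5–2.
Dave vs Grace: Dave wins 4–3.
Dave vs Carol: Dave wins 5–2.
Dave vs Eve: Dave wins 6–1.
Dave vs Alice: Dave wins 4–3.
Bob vs Grace: Bob wins 4–3.
Bob vs Carol: Bob wins 6–1.
Bob vs Eve: Bob wins 7–0.
Bob vs Alice: Alice wins 4–3.
Grace vs Carol: Grace wins 5–2.
Grace vs Eve: Grace wins 5–2.
Grace vs Alice: Grace wins 4–3.
Carol vs Eve: Carol wins 5–2.
Carol vs Alice: Alice wins 5–2.
Eve vs Alice: Alice wins 6–1.
No candidate beats all others: Dave beats Alice beats Bob beats Dave, a majority cycle.

None — there is no Condorcet winner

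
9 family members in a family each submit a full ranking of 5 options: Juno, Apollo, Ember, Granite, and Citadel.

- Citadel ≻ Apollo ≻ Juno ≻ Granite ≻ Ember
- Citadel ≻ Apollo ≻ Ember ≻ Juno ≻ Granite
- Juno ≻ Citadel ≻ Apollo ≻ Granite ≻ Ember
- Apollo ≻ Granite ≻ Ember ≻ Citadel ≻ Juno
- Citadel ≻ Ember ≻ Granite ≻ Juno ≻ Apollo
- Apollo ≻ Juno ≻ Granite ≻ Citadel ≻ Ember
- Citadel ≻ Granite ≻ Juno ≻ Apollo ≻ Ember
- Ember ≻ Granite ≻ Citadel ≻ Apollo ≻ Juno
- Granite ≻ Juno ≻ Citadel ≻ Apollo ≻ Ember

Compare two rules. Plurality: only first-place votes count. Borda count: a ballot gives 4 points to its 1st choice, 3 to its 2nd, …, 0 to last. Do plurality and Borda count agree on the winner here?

Yes

Plurality first-place counts: Juno 1, Apollo 2, Ember 1, Granite 1, Citadel 4 → Citadel.
Borda totals: Juno 16, Apollo 19, Ember 11, Granite 19, Citadel 25 → Citadel.
The two rules agree on Citadel.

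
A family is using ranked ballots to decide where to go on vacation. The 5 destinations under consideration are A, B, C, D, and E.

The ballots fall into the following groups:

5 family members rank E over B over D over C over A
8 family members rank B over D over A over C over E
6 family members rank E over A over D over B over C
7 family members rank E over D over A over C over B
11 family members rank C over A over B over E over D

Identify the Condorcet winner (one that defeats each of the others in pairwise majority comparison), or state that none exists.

Head-to-head results (37 voters total):
A vs B: A wins 24–13.
A vs C: A wins 21–16.
A vs D: D wins 20–17.
A vs E: A wins 19–18.
B vs C: B wins 19–18.
B vs D: B wins 24–13.
B vs E: B wins 19–18.
C vs D: D wins 26–11.
C vs E: C wins 19–18.
D vs E: E wins 29–8.
No candidate beats all others: A beats B beats D beats A, a majority cycle.

No Condorcet winner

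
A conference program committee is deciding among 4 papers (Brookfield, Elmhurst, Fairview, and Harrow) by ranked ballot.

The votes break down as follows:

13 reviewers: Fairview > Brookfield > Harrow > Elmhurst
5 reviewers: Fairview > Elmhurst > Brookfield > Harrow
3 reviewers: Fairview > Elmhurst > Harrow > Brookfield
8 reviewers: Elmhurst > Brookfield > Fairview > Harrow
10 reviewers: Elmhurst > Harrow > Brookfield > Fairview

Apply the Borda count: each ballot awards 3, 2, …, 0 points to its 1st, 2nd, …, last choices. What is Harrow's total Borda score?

Borda scores:
  Brookfield: 13·2 + 5·1 + 3·0 + 8·2 + 10·1 = 57
  Elmhurst: 13·0 + 5·2 + 3·2 + 8·3 + 10·3 = 70
  Fairview: 13·3 + 5·3 + 3·3 + 8·1 + 10·0 = 71
  Harrow: 13·1 + 5·0 + 3·1 + 8·0 + 10·2 = 36

36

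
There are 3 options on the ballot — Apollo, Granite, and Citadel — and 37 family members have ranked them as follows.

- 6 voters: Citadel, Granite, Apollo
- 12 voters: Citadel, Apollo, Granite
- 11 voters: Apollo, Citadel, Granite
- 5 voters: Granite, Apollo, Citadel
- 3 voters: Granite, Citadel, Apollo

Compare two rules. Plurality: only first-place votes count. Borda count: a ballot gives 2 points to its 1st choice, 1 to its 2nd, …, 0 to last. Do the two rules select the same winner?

Yes

Plurality first-place counts: Apollo 11, Granite 8, Citadel 18 → Citadel.
Borda totals: Apollo 39, Granite 22, Citadel 50 → Citadel.
The two rules agree on Citadel.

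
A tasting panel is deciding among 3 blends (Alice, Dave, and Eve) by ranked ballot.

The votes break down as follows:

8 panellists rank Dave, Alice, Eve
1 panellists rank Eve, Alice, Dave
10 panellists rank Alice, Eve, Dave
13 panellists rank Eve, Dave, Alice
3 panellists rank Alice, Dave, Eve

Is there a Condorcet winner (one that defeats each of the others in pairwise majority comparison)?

No

Head-to-head results (35 voters total):
Alice vs Dave: Dave wins 21–14.
Alice vs Eve: Alice wins 21–14.
Dave vs Eve: Eve wins 24–11.
No candidate beats all others: Alice beats Eve beats Dave beats Alice, a majority cycle.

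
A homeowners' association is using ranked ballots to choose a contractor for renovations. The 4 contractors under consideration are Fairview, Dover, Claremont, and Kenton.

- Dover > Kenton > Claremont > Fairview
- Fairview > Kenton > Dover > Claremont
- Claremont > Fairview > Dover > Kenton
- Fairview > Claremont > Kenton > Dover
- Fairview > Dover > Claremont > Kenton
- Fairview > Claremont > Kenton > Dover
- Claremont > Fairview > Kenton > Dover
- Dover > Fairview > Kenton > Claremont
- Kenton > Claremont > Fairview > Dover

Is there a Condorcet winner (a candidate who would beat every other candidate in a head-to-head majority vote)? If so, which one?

Fairview

Head-to-head results (9 voters total):
Fairview vs Dover: Fairview wins 7–2.
Fairview vs Claremont: Fairview wins 5–4.
Fairview vs Kenton: Fairview wins 7–2.
Dover vs Claremont: Claremont wins 5–4.
Dover vs Kenton: Kenton wins 5–4.
Claremont vs Kenton: Claremont wins 5–4.
Fairview beats each rival — Dover (7–2), Claremont (5–4), Kenton (7–2) — so Fairview is the Condorcet winner.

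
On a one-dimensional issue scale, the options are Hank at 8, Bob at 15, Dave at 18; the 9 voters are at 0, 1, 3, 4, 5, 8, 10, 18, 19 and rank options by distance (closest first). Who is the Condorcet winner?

Hank

With single-peaked preferences on a line, the Condorcet winner is the candidate closest to the median voter.
The median voter (position 5) is closest to Hank at 8.
Check: Hank vs Dave — voters closer to Hank: 7 of 9.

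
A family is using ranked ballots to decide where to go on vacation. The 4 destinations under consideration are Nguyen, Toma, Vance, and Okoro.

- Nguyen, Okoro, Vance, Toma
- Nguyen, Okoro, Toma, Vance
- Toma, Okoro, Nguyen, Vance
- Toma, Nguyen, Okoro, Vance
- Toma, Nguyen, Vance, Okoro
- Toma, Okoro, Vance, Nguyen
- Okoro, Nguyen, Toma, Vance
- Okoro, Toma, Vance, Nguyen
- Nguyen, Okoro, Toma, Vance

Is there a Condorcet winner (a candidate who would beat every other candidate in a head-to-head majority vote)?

No

Head-to-head results (9 voters total):
Nguyen vs Toma: Toma wins 5–4.
Nguyen vs Vance: Nguyen wins 7–2.
Nguyen vs Okoro: Nguyen wins 5–4.
Toma vs Vance: Toma wins 8–1.
Toma vs Okoro: Okoro wins 5–4.
Vance vs Okoro: Okoro wins 8–1.
No candidate beats all others: Nguyen beats Okoro beats Toma beats Nguyen, a majority cycle.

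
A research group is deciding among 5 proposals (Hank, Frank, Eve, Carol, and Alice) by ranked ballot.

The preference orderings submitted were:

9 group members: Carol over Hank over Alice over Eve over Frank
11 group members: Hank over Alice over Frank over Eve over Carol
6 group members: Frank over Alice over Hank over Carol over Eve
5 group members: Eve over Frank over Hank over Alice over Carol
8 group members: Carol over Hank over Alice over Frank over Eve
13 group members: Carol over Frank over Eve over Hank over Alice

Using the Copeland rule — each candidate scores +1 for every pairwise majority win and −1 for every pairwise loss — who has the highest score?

Carol

Pairwise results:
  Hank vs Frank: Hank wins 28–24.
  Hank vs Eve: Hank wins 34–18.
  Hank vs Carol: Carol wins 30–22.
  Hank vs Alice: Hank wins 46–6.
  Frank vs Eve: Frank wins 38–14.
  Frank vs Carol: Carol wins 30–22.
  Frank vs Alice: Alice wins 28–24.
  Eve vs Carol: Carol wins 36–16.
  Eve vs Alice: Alice wins 34–18.
  Carol vs Alice: Carol wins 30–22.
Copeland scores (wins − losses):
  Hank: 3 − 1 = 2
  Frank: 1 − 3 = -2
  Eve: 0 − 4 = -4
  Carol: 4 − 0 = 4
  Alice: 2 − 2 = 0
Carol has the best Copeland score.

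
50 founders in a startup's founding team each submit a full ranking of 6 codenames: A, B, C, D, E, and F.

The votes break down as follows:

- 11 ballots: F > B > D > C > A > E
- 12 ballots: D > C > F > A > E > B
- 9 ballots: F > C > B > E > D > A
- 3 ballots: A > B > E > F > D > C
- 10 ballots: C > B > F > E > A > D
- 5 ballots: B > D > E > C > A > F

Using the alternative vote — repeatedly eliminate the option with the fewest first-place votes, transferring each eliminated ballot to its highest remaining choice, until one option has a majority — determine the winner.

Round 1: F 20, D 12, C 10, B 5, A 3, E 0. E has the fewest and is eliminated.
Round 2: F 20, D 12, C 10, B 5, A 3. A has the fewest and is eliminated.
Round 3: F 20, D 12, C 10, B 8. B has the fewest and is eliminated.
Round 4: F 23, D 17, C 10. C has the fewest and is eliminated.
Round 5: F 33, D 17. F has a majority.

F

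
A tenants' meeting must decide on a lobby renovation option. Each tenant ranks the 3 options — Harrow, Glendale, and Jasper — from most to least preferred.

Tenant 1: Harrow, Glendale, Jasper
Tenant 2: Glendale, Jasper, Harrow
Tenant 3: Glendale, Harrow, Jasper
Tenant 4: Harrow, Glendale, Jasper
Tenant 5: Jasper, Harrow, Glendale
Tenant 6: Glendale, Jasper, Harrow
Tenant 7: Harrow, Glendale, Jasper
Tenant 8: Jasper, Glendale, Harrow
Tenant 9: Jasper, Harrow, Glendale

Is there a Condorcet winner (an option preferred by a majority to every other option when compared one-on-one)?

Head-to-head results (9 voters total):
Harrow vs Glendale: Harrow wins 5–4.
Harrow vs Jasper: Jasper wins 5–4.
Glendale vs Jasper: Glendale wins 6–3.
No candidate beats all others: Harrow beats Glendale beats Jasper beats Harrow, a majority cycle.

No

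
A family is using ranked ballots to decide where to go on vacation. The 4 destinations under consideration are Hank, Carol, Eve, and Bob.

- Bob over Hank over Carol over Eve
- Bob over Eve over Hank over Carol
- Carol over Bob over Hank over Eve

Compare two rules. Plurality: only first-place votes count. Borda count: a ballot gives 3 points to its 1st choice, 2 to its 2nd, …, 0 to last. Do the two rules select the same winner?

Yes

Plurality first-place counts: Hank 0, Carol 1, Eve 0, Bob 2 → Bob.
Borda totals: Hank 4, Carol 4, Eve 2, Bob 8 → Bob.
The two rules agree on Bob.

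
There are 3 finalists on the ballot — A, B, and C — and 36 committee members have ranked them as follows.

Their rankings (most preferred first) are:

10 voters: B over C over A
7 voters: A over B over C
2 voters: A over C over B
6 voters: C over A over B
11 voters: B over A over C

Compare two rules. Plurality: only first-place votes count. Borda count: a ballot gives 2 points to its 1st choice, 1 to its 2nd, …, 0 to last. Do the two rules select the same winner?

Yes

Plurality first-place counts: A 9, B 21, C 6 → B.
Borda totals: A 35, B 49, C 24 → B.
The two rules agree on B.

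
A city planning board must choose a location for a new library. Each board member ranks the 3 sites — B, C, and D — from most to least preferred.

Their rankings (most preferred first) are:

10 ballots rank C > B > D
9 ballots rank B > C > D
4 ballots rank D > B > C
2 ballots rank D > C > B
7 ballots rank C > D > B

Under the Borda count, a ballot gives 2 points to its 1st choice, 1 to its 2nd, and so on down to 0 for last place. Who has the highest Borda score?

Borda scores:
  B: 10·1 + 9·2 + 4·1 + 2·0 + 7·0 = 32
  C: 10·2 + 9·1 + 4·0 + 2·1 + 7·2 = 45
  D: 10·0 + 9·0 + 4·2 + 2·2 + 7·1 = 19
C has the highest total.

C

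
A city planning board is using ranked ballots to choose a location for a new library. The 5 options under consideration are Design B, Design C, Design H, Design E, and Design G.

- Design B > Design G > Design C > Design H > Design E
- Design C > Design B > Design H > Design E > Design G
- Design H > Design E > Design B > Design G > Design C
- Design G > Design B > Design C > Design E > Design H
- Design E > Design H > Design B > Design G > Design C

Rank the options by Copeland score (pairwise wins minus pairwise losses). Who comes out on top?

Design B

Pairwise results:
  Design B vs Design C: Design B wins 4–1.
  Design B vs Design H: Design B wins 3–2.
  Design B vs Design E: Design B wins 3–2.
  Design B vs Design G: Design B wins 4–1.
  Design C vs Design H: Design C wins 3–2.
  Design C vs Design E: Design C wins 3–2.
  Design C vs Design G: Design G wins 4–1.
  Design H vs Design E: Design H wins 3–2.
  Design H vs Design G: Design H wins 3–2.
  Design E vs Design G: Design E wins 3–2.
Copeland scores (wins − losses):
  Design B: 4 − 0 = 4
  Design C: 2 − 2 = 0
  Design H: 2 − 2 = 0
  Design E: 1 − 3 = -2
  Design G: 1 − 3 = -2
Design B has the best Copeland score.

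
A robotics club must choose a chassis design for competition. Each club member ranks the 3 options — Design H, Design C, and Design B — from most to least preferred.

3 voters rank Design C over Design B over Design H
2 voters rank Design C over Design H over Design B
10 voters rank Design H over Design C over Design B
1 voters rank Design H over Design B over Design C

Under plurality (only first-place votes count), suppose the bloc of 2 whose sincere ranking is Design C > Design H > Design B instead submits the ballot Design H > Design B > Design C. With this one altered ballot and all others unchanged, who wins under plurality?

First-place totals with the altered ballot: Design H 13, Design C 3, Design B 0.
The winner is unchanged: still Design H.

Design H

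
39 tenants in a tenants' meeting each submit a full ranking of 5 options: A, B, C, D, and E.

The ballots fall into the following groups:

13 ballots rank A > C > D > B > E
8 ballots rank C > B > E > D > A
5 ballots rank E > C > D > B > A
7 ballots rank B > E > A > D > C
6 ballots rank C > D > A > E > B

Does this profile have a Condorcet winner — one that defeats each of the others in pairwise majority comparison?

Head-to-head results (39 voters total):
A vs B: B wins 20–19.
A vs C: A wins 20–19.
A vs D: A wins 20–19.
A vs E: E wins 20–19.
B vs C: C wins 32–7.
B vs D: D wins 24–15.
B vs E: B wins 28–11.
C vs D: C wins 32–7.
C vs E: C wins 27–12.
D vs E: E wins 20–19.
No candidate beats all others: A beats C beats B beats A, a majority cycle.

No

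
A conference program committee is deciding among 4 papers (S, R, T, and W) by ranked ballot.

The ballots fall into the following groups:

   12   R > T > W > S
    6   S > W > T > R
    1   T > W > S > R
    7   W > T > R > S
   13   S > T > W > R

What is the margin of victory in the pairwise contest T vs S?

Ballots ranking T above S: 12+1+7 = 20.
Ballots ranking S above T: 6+13 = 19.
T wins 20–19, a margin of 1.

1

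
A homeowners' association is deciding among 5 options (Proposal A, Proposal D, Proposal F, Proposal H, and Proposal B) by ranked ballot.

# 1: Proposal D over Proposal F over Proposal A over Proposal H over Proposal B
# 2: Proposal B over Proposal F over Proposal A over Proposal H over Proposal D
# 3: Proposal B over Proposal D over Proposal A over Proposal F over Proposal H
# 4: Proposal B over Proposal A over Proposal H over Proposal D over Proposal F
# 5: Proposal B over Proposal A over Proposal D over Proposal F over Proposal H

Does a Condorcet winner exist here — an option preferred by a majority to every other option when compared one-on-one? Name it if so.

Head-to-head results (5 voters total):
Proposal A vs Proposal D: Proposal A wins 3–2.
Proposal A vs Proposal F: Proposal A wins 3–2.
Proposal A vs Proposal H: Proposal A wins 5–0.
Proposal A vs Proposal B: Proposal B wins 4–1.
Proposal D vs Proposal F: Proposal D wins 4–1.
Proposal D vs Proposal H: Proposal D wins 3–2.
Proposal D vs Proposal B: Proposal B wins 4–1.
Proposal F vs Proposal H: Proposal F wins 4–1.
Proposal F vs Proposal B: Proposal B wins 4–1.
Proposal H vs Proposal B: Proposal B wins 4–1.
Proposal B beats each rival — Proposal A (4–1), Proposal D (4–1), Proposal F (4–1), Proposal H (4–1) — so Proposal B is the Condorcet winner.

Proposal B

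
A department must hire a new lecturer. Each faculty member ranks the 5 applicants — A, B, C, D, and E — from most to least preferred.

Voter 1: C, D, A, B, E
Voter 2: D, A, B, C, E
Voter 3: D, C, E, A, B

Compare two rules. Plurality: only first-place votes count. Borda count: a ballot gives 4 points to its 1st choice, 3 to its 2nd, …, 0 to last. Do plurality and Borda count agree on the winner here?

Yes

Plurality first-place counts: A 0, B 0, C 1, D 2, E 0 → D.
Borda totals: A 6, B 3, C 8, D 11, E 2 → D.
The two rules agree on D.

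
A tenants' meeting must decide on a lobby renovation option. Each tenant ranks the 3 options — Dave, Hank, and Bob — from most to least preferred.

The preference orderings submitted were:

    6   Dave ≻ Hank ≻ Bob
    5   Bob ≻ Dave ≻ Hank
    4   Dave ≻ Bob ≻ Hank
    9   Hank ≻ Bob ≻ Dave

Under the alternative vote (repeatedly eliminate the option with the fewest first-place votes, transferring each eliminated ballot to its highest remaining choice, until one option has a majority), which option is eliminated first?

Round 1: Dave 10, Hank 9, Bob 5. Bob has the fewest and is eliminated.
Round 2: Dave 15, Hank 9. Dave has a majority.

Bob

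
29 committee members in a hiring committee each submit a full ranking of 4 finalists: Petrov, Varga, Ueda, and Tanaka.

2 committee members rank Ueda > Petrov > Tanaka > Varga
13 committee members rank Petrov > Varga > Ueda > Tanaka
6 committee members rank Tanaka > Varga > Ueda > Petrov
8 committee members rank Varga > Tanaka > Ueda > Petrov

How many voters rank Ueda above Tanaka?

15

Ballots ranking Ueda above Tanaka: 2+13 = 15.
Ballots ranking Tanaka above Ueda: 6+8 = 14.
So 15 of 29 voters prefer Ueda to Tanaka.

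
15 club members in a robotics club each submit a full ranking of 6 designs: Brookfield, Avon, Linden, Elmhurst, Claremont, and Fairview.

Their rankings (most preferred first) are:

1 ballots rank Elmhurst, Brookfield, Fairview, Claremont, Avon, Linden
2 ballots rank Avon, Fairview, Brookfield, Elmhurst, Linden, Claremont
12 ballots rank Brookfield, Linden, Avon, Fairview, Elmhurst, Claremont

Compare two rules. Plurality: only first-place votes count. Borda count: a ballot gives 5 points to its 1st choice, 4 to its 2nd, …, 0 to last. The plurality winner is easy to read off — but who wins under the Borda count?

Plurality first-place counts: Brookfield 12, Avon 2, Linden 0, Elmhurst 1, Claremont 0, Fairview 0 → Brookfield.
Borda totals: Brookfield 70, Avon 47, Linden 50, Elmhurst 21, Claremont 2, Fairview 35 → Brookfield.

Brookfield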